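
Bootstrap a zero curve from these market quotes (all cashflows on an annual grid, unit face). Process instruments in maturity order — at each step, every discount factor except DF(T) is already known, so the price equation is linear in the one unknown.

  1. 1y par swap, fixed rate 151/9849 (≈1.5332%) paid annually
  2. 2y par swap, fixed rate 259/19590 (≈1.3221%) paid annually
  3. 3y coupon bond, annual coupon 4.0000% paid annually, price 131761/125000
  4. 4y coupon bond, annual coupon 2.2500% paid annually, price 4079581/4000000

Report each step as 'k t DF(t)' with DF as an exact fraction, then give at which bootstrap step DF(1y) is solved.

1 1 9849/10000
2 2 9741/10000
3 3 4691/5000
4 4 9337/10000
DF(1y) is solved at step 1

step 1 [1y] swap r/1=151/9849: DF=(1 − 151/9849·(0))/(1+151/9849) = 9849/10000 ≈ 0.984900
step 2 [2y] swap r/1=259/19590: DF=(1 − 259/19590·(0.984900))/(1+259/19590) = 9741/10000 ≈ 0.974100
step 3 [3y] bond c/1=1/25: DF=(131761/125000 − 1/25·(0.984900+0.974100))/(1+1/25) = 4691/5000 ≈ 0.938200
step 4 [4y] bond c/1=9/400: DF=(4079581/4000000 − 9/400·(0.984900+0.974100+0.938200))/(1+9/400) = 9337/10000 ≈ 0.933700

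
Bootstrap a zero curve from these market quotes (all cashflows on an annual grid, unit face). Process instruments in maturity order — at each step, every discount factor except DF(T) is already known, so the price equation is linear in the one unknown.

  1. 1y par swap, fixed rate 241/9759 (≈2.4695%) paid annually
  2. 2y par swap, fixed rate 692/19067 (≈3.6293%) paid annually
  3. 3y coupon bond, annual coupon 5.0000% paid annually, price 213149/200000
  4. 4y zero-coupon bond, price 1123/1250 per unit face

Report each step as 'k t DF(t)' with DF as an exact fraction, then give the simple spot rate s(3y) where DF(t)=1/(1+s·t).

1 1 9759/10000
2 2 2327/2500
3 3 4621/5000
4 4 1123/1250
s(3y) = (1/(4621/5000) − 1)/(3) = 379/13863 ≈ 2.7339%

step 1 [1y] swap r/1=241/9759: DF=(1 − 241/9759·(0))/(1+241/9759) = 9759/10000 ≈ 0.975900
step 2 [2y] swap r/1=692/19067: DF=(1 − 692/19067·(0.975900))/(1+692/19067) = 2327/2500 ≈ 0.930800
step 3 [3y] bond c/1=1/20: DF=(213149/200000 − 1/20·(0.975900+0.930800))/(1+1/20) = 4621/5000 ≈ 0.924200
step 4 [4y] zero: DF = P = 1123/1250 ≈ 0.898400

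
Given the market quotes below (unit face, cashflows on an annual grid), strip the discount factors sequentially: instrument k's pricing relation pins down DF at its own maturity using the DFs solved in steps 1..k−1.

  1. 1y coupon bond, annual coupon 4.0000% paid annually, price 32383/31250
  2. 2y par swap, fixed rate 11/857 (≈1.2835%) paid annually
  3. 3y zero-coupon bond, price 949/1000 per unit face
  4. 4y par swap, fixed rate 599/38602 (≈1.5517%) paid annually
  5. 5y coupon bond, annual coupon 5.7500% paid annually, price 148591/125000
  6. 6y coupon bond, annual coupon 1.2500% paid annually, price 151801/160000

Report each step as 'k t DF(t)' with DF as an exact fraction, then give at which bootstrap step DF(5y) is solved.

1 1 2491/2500
2 2 9747/10000
3 3 949/1000
4 4 9401/10000
5 5 4571/5000
6 6 8781/10000
DF(5y) is solved at step 5

step 1 [1y] bond c/1=1/25: DF=(32383/31250 − 1/25·(0))/(1+1/25) = 2491/2500 ≈ 0.996400
step 2 [2y] swap r/1=11/857: DF=(1 − 11/857·(0.996400))/(1+11/857) = 9747/10000 ≈ 0.974700
step 3 [3y] zero: DF = P = 949/1000 ≈ 0.949000
step 4 [4y] swap r/1=599/38602: DF=(1 − 599/38602·(0.996400+0.974700+0.949000))/(1+599/38602) = 9401/10000 ≈ 0.940100
step 5 [5y] bond c/1=23/400: DF=(148591/125000 − 23/400·(0.996400+0.974700+0.949000+0.940100))/(1+23/400) = 4571/5000 ≈ 0.914200
step 6 [6y] bond c/1=1/80: DF=(151801/160000 − 1/80·(0.996400+0.974700+0.949000+0.940100+0.914200))/(1+1/80) = 8781/10000 ≈ 0.878100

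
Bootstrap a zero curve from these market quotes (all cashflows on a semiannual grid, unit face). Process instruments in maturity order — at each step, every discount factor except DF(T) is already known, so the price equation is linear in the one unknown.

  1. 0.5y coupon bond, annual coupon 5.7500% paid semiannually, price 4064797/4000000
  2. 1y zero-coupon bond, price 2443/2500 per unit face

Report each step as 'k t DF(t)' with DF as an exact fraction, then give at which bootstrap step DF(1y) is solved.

step 1 [0.5y] bond c/2=23/800: DF=(4064797/4000000 − 23/800·(0))/(1+23/800) = 4939/5000 ≈ 0.987800
step 2 [1y] zero: DF = P = 2443/2500 ≈ 0.977200

1 1/2 4939/5000
2 1 2443/2500
DF(1y) is solved at step 2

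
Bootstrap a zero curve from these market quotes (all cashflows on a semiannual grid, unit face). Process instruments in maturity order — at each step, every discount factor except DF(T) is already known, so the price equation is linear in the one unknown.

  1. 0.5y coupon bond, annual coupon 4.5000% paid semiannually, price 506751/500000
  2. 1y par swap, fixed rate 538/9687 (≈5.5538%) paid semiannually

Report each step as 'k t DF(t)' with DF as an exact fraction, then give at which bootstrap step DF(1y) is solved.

step 1 [0.5y] bond c/2=9/400: DF=(506751/500000 − 9/400·(0))/(1+9/400) = 1239/1250 ≈ 0.991200
step 2 [1y] swap r/2=269/9687: DF=(1 − 269/9687·(0.991200))/(1+269/9687) = 4731/5000 ≈ 0.946200

1 1/2 1239/1250
2 1 4731/5000
DF(1y) is solved at step 2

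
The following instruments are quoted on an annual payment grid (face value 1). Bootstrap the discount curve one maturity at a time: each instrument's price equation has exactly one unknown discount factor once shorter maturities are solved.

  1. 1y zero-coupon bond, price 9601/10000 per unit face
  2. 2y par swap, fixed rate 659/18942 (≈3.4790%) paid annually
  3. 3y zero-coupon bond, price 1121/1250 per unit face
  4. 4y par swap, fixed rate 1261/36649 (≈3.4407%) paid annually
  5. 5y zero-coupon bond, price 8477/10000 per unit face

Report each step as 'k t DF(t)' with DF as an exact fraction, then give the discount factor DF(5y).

1 1 9601/10000
2 2 9341/10000
3 3 1121/1250
4 4 8739/10000
5 5 8477/10000
DF(5y) = 8477/10000 ≈ 0.847700

step 1 [1y] zero: DF = P = 9601/10000 ≈ 0.960100
step 2 [2y] swap r/1=659/18942: DF=(1 − 659/18942·(0.960100))/(1+659/18942) = 9341/10000 ≈ 0.934100
step 3 [3y] zero: DF = P = 1121/1250 ≈ 0.896800
step 4 [4y] swap r/1=1261/36649: DF=(1 − 1261/36649·(0.960100+0.934100+0.896800))/(1+1261/36649) = 8739/10000 ≈ 0.873900
step 5 [5y] zero: DF = P = 8477/10000 ≈ 0.847700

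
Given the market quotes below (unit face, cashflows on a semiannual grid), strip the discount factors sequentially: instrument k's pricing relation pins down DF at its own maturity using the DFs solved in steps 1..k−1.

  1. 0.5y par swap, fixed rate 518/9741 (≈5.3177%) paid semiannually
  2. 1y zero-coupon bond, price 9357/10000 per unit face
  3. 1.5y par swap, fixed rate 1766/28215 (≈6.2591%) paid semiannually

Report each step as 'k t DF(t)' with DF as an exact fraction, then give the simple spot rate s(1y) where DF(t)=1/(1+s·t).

1 1/2 9741/10000
2 1 9357/10000
3 3/2 9117/10000
s(1y) = (1/(9357/10000) − 1)/(1) = 643/9357 ≈ 6.8719%

step 1 [0.5y] swap r/2=259/9741: DF=(1 − 259/9741·(0))/(1+259/9741) = 9741/10000 ≈ 0.974100
step 2 [1y] zero: DF = P = 9357/10000 ≈ 0.935700
step 3 [1.5y] swap r/2=883/28215: DF=(1 − 883/28215·(0.974100+0.935700))/(1+883/28215) = 9117/10000 ≈ 0.911700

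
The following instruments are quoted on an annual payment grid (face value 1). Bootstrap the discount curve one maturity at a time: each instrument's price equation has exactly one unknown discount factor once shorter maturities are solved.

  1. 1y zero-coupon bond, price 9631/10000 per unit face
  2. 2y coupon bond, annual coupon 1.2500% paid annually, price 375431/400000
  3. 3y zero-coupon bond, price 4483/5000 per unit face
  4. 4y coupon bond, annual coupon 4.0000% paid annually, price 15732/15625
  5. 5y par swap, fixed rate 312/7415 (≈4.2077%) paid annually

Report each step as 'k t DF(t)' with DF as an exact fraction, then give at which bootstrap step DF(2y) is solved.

1 1 9631/10000
2 2 9151/10000
3 3 4483/5000
4 4 4307/5000
5 5 508/625
DF(2y) is solved at step 2

step 1 [1y] zero: DF = P = 9631/10000 ≈ 0.963100
step 2 [2y] bond c/1=1/80: DF=(375431/400000 − 1/80·(0.963100))/(1+1/80) = 9151/10000 ≈ 0.915100
step 3 [3y] zero: DF = P = 4483/5000 ≈ 0.896600
step 4 [4y] bond c/1=1/25: DF=(15732/15625 − 1/25·(0.963100+0.915100+0.896600))/(1+1/25) = 4307/5000 ≈ 0.861400
step 5 [5y] swap r/1=312/7415: DF=(1 − 312/7415·(0.963100+0.915100+0.896600+0.861400))/(1+312/7415) = 508/625 ≈ 0.812800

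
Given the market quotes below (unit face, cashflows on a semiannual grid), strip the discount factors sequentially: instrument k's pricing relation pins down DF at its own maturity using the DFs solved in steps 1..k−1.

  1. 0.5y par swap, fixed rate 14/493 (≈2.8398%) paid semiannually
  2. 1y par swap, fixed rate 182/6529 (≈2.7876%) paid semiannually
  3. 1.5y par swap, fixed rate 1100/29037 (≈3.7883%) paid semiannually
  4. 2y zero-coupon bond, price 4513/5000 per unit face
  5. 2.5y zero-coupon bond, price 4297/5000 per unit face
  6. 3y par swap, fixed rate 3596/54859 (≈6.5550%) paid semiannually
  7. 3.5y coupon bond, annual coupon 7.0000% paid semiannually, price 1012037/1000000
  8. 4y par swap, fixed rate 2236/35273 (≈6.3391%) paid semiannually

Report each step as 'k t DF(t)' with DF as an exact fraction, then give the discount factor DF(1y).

1 1/2 493/500
2 1 9727/10000
3 3/2 189/200
4 2 4513/5000
5 5/2 4297/5000
6 3 4101/5000
7 7/2 7923/10000
8 4 1941/2500
DF(1y) = 9727/10000 ≈ 0.972700

step 1 [0.5y] swap r/2=7/493: DF=(1 − 7/493·(0))/(1+7/493) = 493/500 ≈ 0.986000
step 2 [1y] swap r/2=91/6529: DF=(1 − 91/6529·(0.986000))/(1+91/6529) = 9727/10000 ≈ 0.972700
step 3 [1.5y] swap r/2=550/29037: DF=(1 − 550/29037·(0.986000+0.972700))/(1+550/29037) = 189/200 ≈ 0.945000
step 4 [2y] zero: DF = P = 4513/5000 ≈ 0.902600
step 5 [2.5y] zero: DF = P = 4297/5000 ≈ 0.859400
step 6 [3y] swap r/2=1798/54859: DF=(1 − 1798/54859·(0.986000+0.972700+0.945000+0.902600+0.859400))/(1+1798/54859) = 4101/5000 ≈ 0.820200
step 7 [3.5y] bond c/2=7/200: DF=(1012037/1000000 − 7/200·(0.986000+0.972700+0.945000+0.902600+0.859400+0.820200))/(1+7/200) = 7923/10000 ≈ 0.792300
step 8 [4y] swap r/2=1118/35273: DF=(1 − 1118/35273·(0.986000+0.972700+0.945000+0.902600+0.859400+0.820200+0.792300))/(1+1118/35273) = 1941/2500 ≈ 0.776400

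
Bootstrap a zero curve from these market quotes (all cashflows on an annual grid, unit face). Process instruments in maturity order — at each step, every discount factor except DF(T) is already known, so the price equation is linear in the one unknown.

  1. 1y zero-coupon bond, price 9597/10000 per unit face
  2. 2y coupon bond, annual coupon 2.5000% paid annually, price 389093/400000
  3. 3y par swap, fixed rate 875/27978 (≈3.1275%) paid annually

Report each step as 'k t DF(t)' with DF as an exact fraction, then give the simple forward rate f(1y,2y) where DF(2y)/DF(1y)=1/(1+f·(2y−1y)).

step 1 [1y] zero: DF = P = 9597/10000 ≈ 0.959700
step 2 [2y] bond c/1=1/40: DF=(389093/400000 − 1/40·(0.959700))/(1+1/40) = 1157/1250 ≈ 0.925600
step 3 [3y] swap r/1=875/27978: DF=(1 − 875/27978·(0.959700+0.925600))/(1+875/27978) = 73/80 ≈ 0.912500

1 1 9597/10000
2 2 1157/1250
3 3 73/80
f(1y,2y) = ((9597/10000)/(1157/1250) − 1)/(1) = 341/9256 ≈ 3.6841%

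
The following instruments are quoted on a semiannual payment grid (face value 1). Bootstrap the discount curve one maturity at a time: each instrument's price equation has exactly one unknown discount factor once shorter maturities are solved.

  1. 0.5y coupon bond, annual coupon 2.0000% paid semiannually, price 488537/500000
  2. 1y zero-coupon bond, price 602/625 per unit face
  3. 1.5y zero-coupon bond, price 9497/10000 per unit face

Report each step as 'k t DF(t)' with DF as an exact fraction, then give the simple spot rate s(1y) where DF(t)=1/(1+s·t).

step 1 [0.5y] bond c/2=1/100: DF=(488537/500000 − 1/100·(0))/(1+1/100) = 4837/5000 ≈ 0.967400
step 2 [1y] zero: DF = P = 602/625 ≈ 0.963200
step 3 [1.5y] zero: DF = P = 9497/10000 ≈ 0.949700

1 1/2 4837/5000
2 1 602/625
3 3/2 9497/10000
s(1y) = (1/(602/625) − 1)/(1) = 23/602 ≈ 3.8206%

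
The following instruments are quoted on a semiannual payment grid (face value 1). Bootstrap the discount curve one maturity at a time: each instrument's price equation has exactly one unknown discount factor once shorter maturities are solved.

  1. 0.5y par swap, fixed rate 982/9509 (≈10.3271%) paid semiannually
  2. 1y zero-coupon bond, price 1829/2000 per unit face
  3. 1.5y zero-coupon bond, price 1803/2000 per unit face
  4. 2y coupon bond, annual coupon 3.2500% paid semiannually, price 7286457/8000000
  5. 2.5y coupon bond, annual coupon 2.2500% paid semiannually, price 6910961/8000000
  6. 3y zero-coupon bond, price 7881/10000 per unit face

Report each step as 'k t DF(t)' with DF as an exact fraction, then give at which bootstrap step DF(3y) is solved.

1 1/2 9509/10000
2 1 1829/2000
3 3/2 1803/2000
4 2 213/250
5 5/2 407/500
6 3 7881/10000
DF(3y) is solved at step 6

step 1 [0.5y] swap r/2=491/9509: DF=(1 − 491/9509·(0))/(1+491/9509) = 9509/10000 ≈ 0.950900
step 2 [1y] zero: DF = P = 1829/2000 ≈ 0.914500
step 3 [1.5y] zero: DF = P = 1803/2000 ≈ 0.901500
step 4 [2y] bond c/2=13/800: DF=(7286457/8000000 − 13/800·(0.950900+0.914500+0.901500))/(1+13/800) = 213/250 ≈ 0.852000
step 5 [2.5y] bond c/2=9/800: DF=(6910961/8000000 − 9/800·(0.950900+0.914500+0.901500+0.852000))/(1+9/800) = 407/500 ≈ 0.814000
step 6 [3y] zero: DF = P = 7881/10000 ≈ 0.788100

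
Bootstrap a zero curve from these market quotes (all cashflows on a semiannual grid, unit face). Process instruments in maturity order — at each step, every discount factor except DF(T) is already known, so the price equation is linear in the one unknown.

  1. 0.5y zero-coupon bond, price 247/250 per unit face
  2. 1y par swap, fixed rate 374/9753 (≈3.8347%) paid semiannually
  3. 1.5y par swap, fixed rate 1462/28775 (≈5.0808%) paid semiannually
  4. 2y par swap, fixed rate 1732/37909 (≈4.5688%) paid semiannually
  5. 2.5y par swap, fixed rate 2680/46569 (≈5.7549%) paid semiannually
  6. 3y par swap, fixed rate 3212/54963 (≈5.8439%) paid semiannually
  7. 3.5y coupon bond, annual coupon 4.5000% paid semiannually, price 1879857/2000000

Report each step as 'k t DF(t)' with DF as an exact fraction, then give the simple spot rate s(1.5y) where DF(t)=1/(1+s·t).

step 1 [0.5y] zero: DF = P = 247/250 ≈ 0.988000
step 2 [1y] swap r/2=187/9753: DF=(1 − 187/9753·(0.988000))/(1+187/9753) = 4813/5000 ≈ 0.962600
step 3 [1.5y] swap r/2=731/28775: DF=(1 − 731/28775·(0.988000+0.962600))/(1+731/28775) = 9269/10000 ≈ 0.926900
step 4 [2y] swap r/2=866/37909: DF=(1 − 866/37909·(0.988000+0.962600+0.926900))/(1+866/37909) = 4567/5000 ≈ 0.913400
step 5 [2.5y] swap r/2=1340/46569: DF=(1 − 1340/46569·(0.988000+0.962600+0.926900+0.913400))/(1+1340/46569) = 433/500 ≈ 0.866000
step 6 [3y] swap r/2=1606/54963: DF=(1 − 1606/54963·(0.988000+0.962600+0.926900+0.913400+0.866000))/(1+1606/54963) = 4197/5000 ≈ 0.839400
step 7 [3.5y] bond c/2=9/400: DF=(1879857/2000000 − 9/400·(0.988000+0.962600+0.926900+0.913400+0.866000+0.839400))/(1+9/400) = 7983/10000 ≈ 0.798300

1 1/2 247/250
2 1 4813/5000
3 3/2 9269/10000
4 2 4567/5000
5 5/2 433/500
6 3 4197/5000
7 7/2 7983/10000
s(1.5y) = (1/(9269/10000) − 1)/(3/2) = 1462/27807 ≈ 5.2577%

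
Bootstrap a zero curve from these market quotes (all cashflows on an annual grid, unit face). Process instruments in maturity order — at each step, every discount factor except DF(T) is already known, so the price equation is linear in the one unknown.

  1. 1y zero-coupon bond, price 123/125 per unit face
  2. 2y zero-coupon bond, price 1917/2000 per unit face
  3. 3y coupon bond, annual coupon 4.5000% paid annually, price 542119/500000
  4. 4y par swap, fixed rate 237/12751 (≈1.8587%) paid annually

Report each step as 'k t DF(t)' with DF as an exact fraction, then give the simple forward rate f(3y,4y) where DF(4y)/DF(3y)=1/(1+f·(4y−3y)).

1 1 123/125
2 2 1917/2000
3 3 9539/10000
4 4 9289/10000
f(3y,4y) = ((9539/10000)/(9289/10000) − 1)/(1) = 250/9289 ≈ 2.6914%

step 1 [1y] zero: DF = P = 123/125 ≈ 0.984000
step 2 [2y] zero: DF = P = 1917/2000 ≈ 0.958500
step 3 [3y] bond c/1=9/200: DF=(542119/500000 − 9/200·(0.984000+0.958500))/(1+9/200) = 9539/10000 ≈ 0.953900
step 4 [4y] swap r/1=237/12751: DF=(1 − 237/12751·(0.984000+0.958500+0.953900))/(1+237/12751) = 9289/10000 ≈ 0.928900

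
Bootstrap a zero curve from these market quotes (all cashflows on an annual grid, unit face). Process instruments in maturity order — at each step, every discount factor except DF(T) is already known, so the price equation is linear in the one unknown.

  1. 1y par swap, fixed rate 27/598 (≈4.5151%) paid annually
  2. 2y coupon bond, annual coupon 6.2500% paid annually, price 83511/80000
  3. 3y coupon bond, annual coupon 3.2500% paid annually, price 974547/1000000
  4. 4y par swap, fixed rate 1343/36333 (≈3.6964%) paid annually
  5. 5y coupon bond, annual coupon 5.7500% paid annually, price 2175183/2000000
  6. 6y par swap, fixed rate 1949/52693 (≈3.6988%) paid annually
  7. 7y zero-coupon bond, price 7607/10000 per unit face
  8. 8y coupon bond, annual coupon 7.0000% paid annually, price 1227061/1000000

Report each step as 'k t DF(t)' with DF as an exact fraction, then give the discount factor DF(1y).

1 1 598/625
2 2 4631/5000
3 3 4423/5000
4 4 8657/10000
5 5 8309/10000
6 6 8051/10000
7 7 7607/10000
8 8 7523/10000
DF(1y) = 598/625 ≈ 0.956800

step 1 [1y] swap r/1=27/598: DF=(1 − 27/598·(0))/(1+27/598) = 598/625 ≈ 0.956800
step 2 [2y] bond c/1=1/16: DF=(83511/80000 − 1/16·(0.956800))/(1+1/16) = 4631/5000 ≈ 0.926200
step 3 [3y] bond c/1=13/400: DF=(974547/1000000 − 13/400·(0.956800+0.926200))/(1+13/400) = 4423/5000 ≈ 0.884600
step 4 [4y] swap r/1=1343/36333: DF=(1 − 1343/36333·(0.956800+0.926200+0.884600))/(1+1343/36333) = 8657/10000 ≈ 0.865700
step 5 [5y] bond c/1=23/400: DF=(2175183/2000000 − 23/400·(0.956800+0.926200+0.884600+0.865700))/(1+23/400) = 8309/10000 ≈ 0.830900
step 6 [6y] swap r/1=1949/52693: DF=(1 − 1949/52693·(0.956800+0.926200+0.884600+0.865700+0.830900))/(1+1949/52693) = 8051/10000 ≈ 0.805100
step 7 [7y] zero: DF = P = 7607/10000 ≈ 0.760700
step 8 [8y] bond c/1=7/100: DF=(1227061/1000000 − 7/100·(0.956800+0.926200+0.884600+0.865700+0.830900+0.805100+0.760700))/(1+7/100) = 7523/10000 ≈ 0.752300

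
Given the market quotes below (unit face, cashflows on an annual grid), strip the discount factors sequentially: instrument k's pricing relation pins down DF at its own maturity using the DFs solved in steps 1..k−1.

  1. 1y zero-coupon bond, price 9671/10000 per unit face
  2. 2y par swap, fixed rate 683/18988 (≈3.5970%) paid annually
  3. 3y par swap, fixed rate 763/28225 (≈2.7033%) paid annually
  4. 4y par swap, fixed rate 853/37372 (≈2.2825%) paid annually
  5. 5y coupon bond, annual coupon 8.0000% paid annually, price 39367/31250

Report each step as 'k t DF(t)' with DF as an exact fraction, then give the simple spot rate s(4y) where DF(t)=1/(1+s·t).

step 1 [1y] zero: DF = P = 9671/10000 ≈ 0.967100
step 2 [2y] swap r/1=683/18988: DF=(1 − 683/18988·(0.967100))/(1+683/18988) = 9317/10000 ≈ 0.931700
step 3 [3y] swap r/1=763/28225: DF=(1 − 763/28225·(0.967100+0.931700))/(1+763/28225) = 9237/10000 ≈ 0.923700
step 4 [4y] swap r/1=853/37372: DF=(1 − 853/37372·(0.967100+0.931700+0.923700))/(1+853/37372) = 9147/10000 ≈ 0.914700
step 5 [5y] bond c/1=2/25: DF=(39367/31250 − 2/25·(0.967100+0.931700+0.923700+0.914700))/(1+2/25) = 556/625 ≈ 0.889600

1 1 9671/10000
2 2 9317/10000
3 3 9237/10000
4 4 9147/10000
5 5 556/625
s(4y) = (1/(9147/10000) − 1)/(4) = 853/36588 ≈ 2.3314%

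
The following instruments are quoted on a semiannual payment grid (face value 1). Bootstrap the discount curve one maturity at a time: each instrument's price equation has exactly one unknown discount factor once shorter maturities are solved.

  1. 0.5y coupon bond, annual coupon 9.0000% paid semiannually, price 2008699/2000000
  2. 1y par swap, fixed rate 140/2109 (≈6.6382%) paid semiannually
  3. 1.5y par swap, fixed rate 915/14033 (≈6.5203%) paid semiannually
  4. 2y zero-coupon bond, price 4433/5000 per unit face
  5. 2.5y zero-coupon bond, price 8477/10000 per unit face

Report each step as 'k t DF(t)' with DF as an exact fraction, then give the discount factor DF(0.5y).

step 1 [0.5y] bond c/2=9/200: DF=(2008699/2000000 − 9/200·(0))/(1+9/200) = 9611/10000 ≈ 0.961100
step 2 [1y] swap r/2=70/2109: DF=(1 − 70/2109·(0.961100))/(1+70/2109) = 937/1000 ≈ 0.937000
step 3 [1.5y] swap r/2=915/28066: DF=(1 − 915/28066·(0.961100+0.937000))/(1+915/28066) = 1817/2000 ≈ 0.908500
step 4 [2y] zero: DF = P = 4433/5000 ≈ 0.886600
step 5 [2.5y] zero: DF = P = 8477/10000 ≈ 0.847700

1 1/2 9611/10000
2 1 937/1000
3 3/2 1817/2000
4 2 4433/5000
5 5/2 8477/10000
DF(0.5y) = 9611/10000 ≈ 0.961100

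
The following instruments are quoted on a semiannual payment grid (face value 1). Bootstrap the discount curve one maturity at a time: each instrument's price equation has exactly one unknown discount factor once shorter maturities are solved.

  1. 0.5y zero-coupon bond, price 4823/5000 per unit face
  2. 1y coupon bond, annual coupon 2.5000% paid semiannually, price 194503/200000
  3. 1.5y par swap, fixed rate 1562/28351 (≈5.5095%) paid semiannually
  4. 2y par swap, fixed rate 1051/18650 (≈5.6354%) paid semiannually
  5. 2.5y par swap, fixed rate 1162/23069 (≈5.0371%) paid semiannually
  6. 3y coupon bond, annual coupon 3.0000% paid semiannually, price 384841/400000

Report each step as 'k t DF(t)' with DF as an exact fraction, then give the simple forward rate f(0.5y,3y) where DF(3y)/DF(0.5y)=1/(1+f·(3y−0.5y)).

1 1/2 4823/5000
2 1 4743/5000
3 3/2 9219/10000
4 2 8949/10000
5 5/2 4419/5000
6 3 8797/10000
f(0.5y,3y) = ((4823/5000)/(8797/10000) − 1)/(5/2) = 1698/43985 ≈ 3.8604%

step 1 [0.5y] zero: DF = P = 4823/5000 ≈ 0.964600
step 2 [1y] bond c/2=1/80: DF=(194503/200000 − 1/80·(0.964600))/(1+1/80) = 4743/5000 ≈ 0.948600
step 3 [1.5y] swap r/2=781/28351: DF=(1 − 781/28351·(0.964600+0.948600))/(1+781/28351) = 9219/10000 ≈ 0.921900
step 4 [2y] swap r/2=1051/37300: DF=(1 − 1051/37300·(0.964600+0.948600+0.921900))/(1+1051/37300) = 8949/10000 ≈ 0.894900
step 5 [2.5y] swap r/2=581/23069: DF=(1 − 581/23069·(0.964600+0.948600+0.921900+0.894900))/(1+581/23069) = 4419/5000 ≈ 0.883800
step 6 [3y] bond c/2=3/200: DF=(384841/400000 − 3/200·(0.964600+0.948600+0.921900+0.894900+0.883800))/(1+3/200) = 8797/10000 ≈ 0.879700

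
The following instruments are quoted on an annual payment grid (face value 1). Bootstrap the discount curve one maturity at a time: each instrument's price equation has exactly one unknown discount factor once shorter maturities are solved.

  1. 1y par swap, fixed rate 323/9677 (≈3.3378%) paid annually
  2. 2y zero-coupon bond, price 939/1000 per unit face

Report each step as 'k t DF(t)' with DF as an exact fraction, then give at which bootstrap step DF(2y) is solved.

step 1 [1y] swap r/1=323/9677: DF=(1 − 323/9677·(0))/(1+323/9677) = 9677/10000 ≈ 0.967700
step 2 [2y] zero: DF = P = 939/1000 ≈ 0.939000

1 1 9677/10000
2 2 939/1000
DF(2y) is solved at step 2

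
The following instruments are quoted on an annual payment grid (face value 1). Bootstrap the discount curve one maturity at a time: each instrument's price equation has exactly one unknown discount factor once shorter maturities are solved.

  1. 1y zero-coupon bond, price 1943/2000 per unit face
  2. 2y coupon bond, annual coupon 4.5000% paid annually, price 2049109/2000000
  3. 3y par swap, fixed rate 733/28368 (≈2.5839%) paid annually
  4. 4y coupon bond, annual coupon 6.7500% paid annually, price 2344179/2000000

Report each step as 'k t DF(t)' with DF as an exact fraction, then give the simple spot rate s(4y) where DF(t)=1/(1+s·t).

step 1 [1y] zero: DF = P = 1943/2000 ≈ 0.971500
step 2 [2y] bond c/1=9/200: DF=(2049109/2000000 − 9/200·(0.971500))/(1+9/200) = 4693/5000 ≈ 0.938600
step 3 [3y] swap r/1=733/28368: DF=(1 − 733/28368·(0.971500+0.938600))/(1+733/28368) = 9267/10000 ≈ 0.926700
step 4 [4y] bond c/1=27/400: DF=(2344179/2000000 − 27/400·(0.971500+0.938600+0.926700))/(1+27/400) = 4593/5000 ≈ 0.918600

1 1 1943/2000
2 2 4693/5000
3 3 9267/10000
4 4 4593/5000
s(4y) = (1/(4593/5000) − 1)/(4) = 407/18372 ≈ 2.2153%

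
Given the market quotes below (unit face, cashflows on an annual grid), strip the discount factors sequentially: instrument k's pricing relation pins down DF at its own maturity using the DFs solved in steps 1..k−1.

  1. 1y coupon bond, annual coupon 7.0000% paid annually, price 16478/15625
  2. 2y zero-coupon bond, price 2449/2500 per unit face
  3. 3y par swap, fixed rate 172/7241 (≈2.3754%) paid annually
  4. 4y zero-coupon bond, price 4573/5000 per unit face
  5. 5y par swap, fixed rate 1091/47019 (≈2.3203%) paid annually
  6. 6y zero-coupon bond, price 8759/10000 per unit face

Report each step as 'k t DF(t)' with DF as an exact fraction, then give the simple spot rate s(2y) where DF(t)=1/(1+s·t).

1 1 616/625
2 2 2449/2500
3 3 582/625
4 4 4573/5000
5 5 8909/10000
6 6 8759/10000
s(2y) = (1/(2449/2500) − 1)/(2) = 51/4898 ≈ 1.0412%

step 1 [1y] bond c/1=7/100: DF=(16478/15625 − 7/100·(0))/(1+7/100) = 616/625 ≈ 0.985600
step 2 [2y] zero: DF = P = 2449/2500 ≈ 0.979600
step 3 [3y] swap r/1=172/7241: DF=(1 − 172/7241·(0.985600+0.979600))/(1+172/7241) = 582/625 ≈ 0.931200
step 4 [4y] zero: DF = P = 4573/5000 ≈ 0.914600
step 5 [5y] swap r/1=1091/47019: DF=(1 − 1091/47019·(0.985600+0.979600+0.931200+0.914600))/(1+1091/47019) = 8909/10000 ≈ 0.890900
step 6 [6y] zero: DF = P = 8759/10000 ≈ 0.875900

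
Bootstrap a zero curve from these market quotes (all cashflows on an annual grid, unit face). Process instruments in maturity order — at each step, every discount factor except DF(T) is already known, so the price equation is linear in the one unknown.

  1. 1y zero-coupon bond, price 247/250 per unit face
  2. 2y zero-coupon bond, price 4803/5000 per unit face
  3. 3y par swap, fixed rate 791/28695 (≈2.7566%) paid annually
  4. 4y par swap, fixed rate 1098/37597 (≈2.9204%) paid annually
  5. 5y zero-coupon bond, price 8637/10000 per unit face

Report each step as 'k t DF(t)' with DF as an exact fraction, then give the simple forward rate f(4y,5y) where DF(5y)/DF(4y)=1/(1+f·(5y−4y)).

1 1 247/250
2 2 4803/5000
3 3 9209/10000
4 4 4451/5000
5 5 8637/10000
f(4y,5y) = ((4451/5000)/(8637/10000) − 1)/(1) = 265/8637 ≈ 3.0682%

step 1 [1y] zero: DF = P = 247/250 ≈ 0.988000
step 2 [2y] zero: DF = P = 4803/5000 ≈ 0.960600
step 3 [3y] swap r/1=791/28695: DF=(1 − 791/28695·(0.988000+0.960600))/(1+791/28695) = 9209/10000 ≈ 0.920900
step 4 [4y] swap r/1=1098/37597: DF=(1 − 1098/37597·(0.988000+0.960600+0.920900))/(1+1098/37597) = 4451/5000 ≈ 0.890200
step 5 [5y] zero: DF = P = 8637/10000 ≈ 0.863700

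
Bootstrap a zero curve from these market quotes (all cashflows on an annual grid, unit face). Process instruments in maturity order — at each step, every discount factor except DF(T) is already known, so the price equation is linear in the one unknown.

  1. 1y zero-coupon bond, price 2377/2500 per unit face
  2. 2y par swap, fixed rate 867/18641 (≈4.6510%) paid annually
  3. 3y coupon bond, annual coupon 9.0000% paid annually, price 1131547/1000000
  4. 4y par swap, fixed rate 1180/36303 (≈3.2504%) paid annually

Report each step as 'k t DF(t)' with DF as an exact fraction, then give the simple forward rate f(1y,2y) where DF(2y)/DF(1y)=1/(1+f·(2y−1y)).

step 1 [1y] zero: DF = P = 2377/2500 ≈ 0.950800
step 2 [2y] swap r/1=867/18641: DF=(1 − 867/18641·(0.950800))/(1+867/18641) = 9133/10000 ≈ 0.913300
step 3 [3y] bond c/1=9/100: DF=(1131547/1000000 − 9/100·(0.950800+0.913300))/(1+9/100) = 4421/5000 ≈ 0.884200
step 4 [4y] swap r/1=1180/36303: DF=(1 − 1180/36303·(0.950800+0.913300+0.884200))/(1+1180/36303) = 441/500 ≈ 0.882000

1 1 2377/2500
2 2 9133/10000
3 3 4421/5000
4 4 441/500
f(1y,2y) = ((2377/2500)/(9133/10000) − 1)/(1) = 375/9133 ≈ 4.1060%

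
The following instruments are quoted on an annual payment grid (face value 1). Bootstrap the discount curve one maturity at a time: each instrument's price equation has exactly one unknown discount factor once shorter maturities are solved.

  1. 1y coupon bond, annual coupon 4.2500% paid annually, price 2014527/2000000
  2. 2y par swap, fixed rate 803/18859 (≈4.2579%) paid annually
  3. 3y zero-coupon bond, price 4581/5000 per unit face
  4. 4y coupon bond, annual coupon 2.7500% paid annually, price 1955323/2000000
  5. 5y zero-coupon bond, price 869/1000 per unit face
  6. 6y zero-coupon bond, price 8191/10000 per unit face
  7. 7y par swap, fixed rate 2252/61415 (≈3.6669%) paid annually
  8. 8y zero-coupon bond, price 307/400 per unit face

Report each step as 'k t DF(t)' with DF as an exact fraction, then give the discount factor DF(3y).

step 1 [1y] bond c/1=17/400: DF=(2014527/2000000 − 17/400·(0))/(1+17/400) = 4831/5000 ≈ 0.966200
step 2 [2y] swap r/1=803/18859: DF=(1 − 803/18859·(0.966200))/(1+803/18859) = 9197/10000 ≈ 0.919700
step 3 [3y] zero: DF = P = 4581/5000 ≈ 0.916200
step 4 [4y] bond c/1=11/400: DF=(1955323/2000000 − 11/400·(0.966200+0.919700+0.916200))/(1+11/400) = 1753/2000 ≈ 0.876500
step 5 [5y] zero: DF = P = 869/1000 ≈ 0.869000
step 6 [6y] zero: DF = P = 8191/10000 ≈ 0.819100
step 7 [7y] swap r/1=2252/61415: DF=(1 − 2252/61415·(0.966200+0.919700+0.916200+0.876500+0.869000+0.819100))/(1+2252/61415) = 1937/2500 ≈ 0.774800
step 8 [8y] zero: DF = P = 307/400 ≈ 0.767500

1 1 4831/5000
2 2 9197/10000
3 3 4581/5000
4 4 1753/2000
5 5 869/1000
6 6 8191/10000
7 7 1937/2500
8 8 307/400
DF(3y) = 4581/5000 ≈ 0.916200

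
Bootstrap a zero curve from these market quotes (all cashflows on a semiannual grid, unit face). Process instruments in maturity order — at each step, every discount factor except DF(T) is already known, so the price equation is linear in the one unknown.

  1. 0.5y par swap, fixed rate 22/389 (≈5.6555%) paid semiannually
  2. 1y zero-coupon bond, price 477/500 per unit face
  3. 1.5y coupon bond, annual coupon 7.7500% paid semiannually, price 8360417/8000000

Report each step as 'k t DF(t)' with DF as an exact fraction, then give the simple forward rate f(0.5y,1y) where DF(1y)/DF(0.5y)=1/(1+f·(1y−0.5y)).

1 1/2 389/400
2 1 477/500
3 3/2 4671/5000
f(0.5y,1y) = ((389/400)/(477/500) − 1)/(1/2) = 37/954 ≈ 3.8784%

step 1 [0.5y] swap r/2=11/389: DF=(1 − 11/389·(0))/(1+11/389) = 389/400 ≈ 0.972500
step 2 [1y] zero: DF = P = 477/500 ≈ 0.954000
step 3 [1.5y] bond c/2=31/800: DF=(8360417/8000000 − 31/800·(0.972500+0.954000))/(1+31/800) = 4671/5000 ≈ 0.934200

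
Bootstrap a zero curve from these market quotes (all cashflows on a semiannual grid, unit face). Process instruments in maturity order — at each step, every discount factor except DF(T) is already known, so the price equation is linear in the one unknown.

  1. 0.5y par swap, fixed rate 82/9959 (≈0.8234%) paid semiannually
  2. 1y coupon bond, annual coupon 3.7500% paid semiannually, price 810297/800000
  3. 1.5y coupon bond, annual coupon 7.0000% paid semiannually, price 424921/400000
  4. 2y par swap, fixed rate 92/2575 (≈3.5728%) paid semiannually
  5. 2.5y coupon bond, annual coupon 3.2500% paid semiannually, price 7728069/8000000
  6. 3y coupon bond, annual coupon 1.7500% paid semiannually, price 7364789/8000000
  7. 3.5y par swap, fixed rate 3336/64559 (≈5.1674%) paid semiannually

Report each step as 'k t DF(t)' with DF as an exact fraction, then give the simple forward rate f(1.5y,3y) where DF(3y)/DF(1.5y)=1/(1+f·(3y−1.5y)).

1 1/2 9959/10000
2 1 9759/10000
3 3/2 9597/10000
4 2 931/1000
5 5/2 1111/1250
6 3 4357/5000
7 7/2 2083/2500
f(1.5y,3y) = ((9597/10000)/(4357/5000) − 1)/(3/2) = 883/13071 ≈ 6.7554%

step 1 [0.5y] swap r/2=41/9959: DF=(1 − 41/9959·(0))/(1+41/9959) = 9959/10000 ≈ 0.995900
step 2 [1y] bond c/2=3/160: DF=(810297/800000 − 3/160·(0.995900))/(1+3/160) = 9759/10000 ≈ 0.975900
step 3 [1.5y] bond c/2=7/200: DF=(424921/400000 − 7/200·(0.995900+0.975900))/(1+7/200) = 9597/10000 ≈ 0.959700
step 4 [2y] swap r/2=46/2575: DF=(1 − 46/2575·(0.995900+0.975900+0.959700))/(1+46/2575) = 931/1000 ≈ 0.931000
step 5 [2.5y] bond c/2=13/800: DF=(7728069/8000000 − 13/800·(0.995900+0.975900+0.959700+0.931000))/(1+13/800) = 1111/1250 ≈ 0.888800
step 6 [3y] bond c/2=7/800: DF=(7364789/8000000 − 7/800·(0.995900+0.975900+0.959700+0.931000+0.888800))/(1+7/800) = 4357/5000 ≈ 0.871400
step 7 [3.5y] swap r/2=1668/64559: DF=(1 − 1668/64559·(0.995900+0.975900+0.959700+0.931000+0.888800+0.871400))/(1+1668/64559) = 2083/2500 ≈ 0.833200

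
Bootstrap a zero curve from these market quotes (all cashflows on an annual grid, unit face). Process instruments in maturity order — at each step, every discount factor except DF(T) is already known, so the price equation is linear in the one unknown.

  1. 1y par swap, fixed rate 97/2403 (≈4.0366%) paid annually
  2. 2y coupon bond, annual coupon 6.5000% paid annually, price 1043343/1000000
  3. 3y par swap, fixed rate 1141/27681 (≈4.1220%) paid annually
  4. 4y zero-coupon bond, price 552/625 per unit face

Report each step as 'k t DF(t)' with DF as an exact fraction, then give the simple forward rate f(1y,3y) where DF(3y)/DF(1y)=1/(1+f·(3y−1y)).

step 1 [1y] swap r/1=97/2403: DF=(1 − 97/2403·(0))/(1+97/2403) = 2403/2500 ≈ 0.961200
step 2 [2y] bond c/1=13/200: DF=(1043343/1000000 − 13/200·(0.961200))/(1+13/200) = 921/1000 ≈ 0.921000
step 3 [3y] swap r/1=1141/27681: DF=(1 − 1141/27681·(0.961200+0.921000))/(1+1141/27681) = 8859/10000 ≈ 0.885900
step 4 [4y] zero: DF = P = 552/625 ≈ 0.883200

1 1 2403/2500
2 2 921/1000
3 3 8859/10000
4 4 552/625
f(1y,3y) = ((2403/2500)/(8859/10000) − 1)/(2) = 251/5906 ≈ 4.2499%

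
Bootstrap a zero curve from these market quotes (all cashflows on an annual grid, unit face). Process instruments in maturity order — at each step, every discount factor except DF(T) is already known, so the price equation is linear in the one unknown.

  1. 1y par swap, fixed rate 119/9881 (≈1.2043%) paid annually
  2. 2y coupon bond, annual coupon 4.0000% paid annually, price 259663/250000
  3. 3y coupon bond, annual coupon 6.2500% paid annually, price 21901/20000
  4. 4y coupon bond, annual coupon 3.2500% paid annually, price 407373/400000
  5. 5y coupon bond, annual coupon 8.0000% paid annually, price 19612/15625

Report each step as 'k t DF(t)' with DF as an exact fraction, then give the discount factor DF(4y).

step 1 [1y] swap r/1=119/9881: DF=(1 − 119/9881·(0))/(1+119/9881) = 9881/10000 ≈ 0.988100
step 2 [2y] bond c/1=1/25: DF=(259663/250000 − 1/25·(0.988100))/(1+1/25) = 9607/10000 ≈ 0.960700
step 3 [3y] bond c/1=1/16: DF=(21901/20000 − 1/16·(0.988100+0.960700))/(1+1/16) = 229/250 ≈ 0.916000
step 4 [4y] bond c/1=13/400: DF=(407373/400000 − 13/400·(0.988100+0.960700+0.916000))/(1+13/400) = 4481/5000 ≈ 0.896200
step 5 [5y] bond c/1=2/25: DF=(19612/15625 − 2/25·(0.988100+0.960700+0.916000+0.896200))/(1+2/25) = 2209/2500 ≈ 0.883600

1 1 9881/10000
2 2 9607/10000
3 3 229/250
4 4 4481/5000
5 5 2209/2500
DF(4y) = 4481/5000 ≈ 0.896200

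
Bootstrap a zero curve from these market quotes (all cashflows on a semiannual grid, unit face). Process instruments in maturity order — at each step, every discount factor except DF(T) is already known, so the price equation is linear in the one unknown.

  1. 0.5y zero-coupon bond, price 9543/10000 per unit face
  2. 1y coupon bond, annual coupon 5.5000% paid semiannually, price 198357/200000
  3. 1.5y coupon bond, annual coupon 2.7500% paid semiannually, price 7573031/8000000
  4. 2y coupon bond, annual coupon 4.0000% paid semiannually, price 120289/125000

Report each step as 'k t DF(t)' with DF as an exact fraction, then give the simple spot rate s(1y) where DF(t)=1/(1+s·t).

1 1/2 9543/10000
2 1 9397/10000
3 3/2 9081/10000
4 2 1777/2000
s(1y) = (1/(9397/10000) − 1)/(1) = 603/9397 ≈ 6.4169%

step 1 [0.5y] zero: DF = P = 9543/10000 ≈ 0.954300
step 2 [1y] bond c/2=11/400: DF=(198357/200000 − 11/400·(0.954300))/(1+11/400) = 9397/10000 ≈ 0.939700
step 3 [1.5y] bond c/2=11/800: DF=(7573031/8000000 − 11/800·(0.954300+0.939700))/(1+11/800) = 9081/10000 ≈ 0.908100
step 4 [2y] bond c/2=1/50: DF=(120289/125000 − 1/50·(0.954300+0.939700+0.908100))/(1+1/50) = 1777/2000 ≈ 0.888500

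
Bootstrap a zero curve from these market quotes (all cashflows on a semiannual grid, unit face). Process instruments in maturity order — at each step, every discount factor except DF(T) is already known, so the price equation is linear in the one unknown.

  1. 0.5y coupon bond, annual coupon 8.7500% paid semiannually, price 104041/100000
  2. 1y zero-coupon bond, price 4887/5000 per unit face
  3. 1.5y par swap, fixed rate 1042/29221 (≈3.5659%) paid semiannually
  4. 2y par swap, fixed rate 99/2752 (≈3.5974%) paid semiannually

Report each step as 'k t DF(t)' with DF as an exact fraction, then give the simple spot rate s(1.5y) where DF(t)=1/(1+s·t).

1 1/2 623/625
2 1 4887/5000
3 3/2 9479/10000
4 2 9307/10000
s(1.5y) = (1/(9479/10000) − 1)/(3/2) = 1042/28437 ≈ 3.6642%

step 1 [0.5y] bond c/2=7/160: DF=(104041/100000 − 7/160·(0))/(1+7/160) = 623/625 ≈ 0.996800
step 2 [1y] zero: DF = P = 4887/5000 ≈ 0.977400
step 3 [1.5y] swap r/2=521/29221: DF=(1 − 521/29221·(0.996800+0.977400))/(1+521/29221) = 9479/10000 ≈ 0.947900
step 4 [2y] swap r/2=99/5504: DF=(1 − 99/5504·(0.996800+0.977400+0.947900))/(1+99/5504) = 9307/10000 ≈ 0.930700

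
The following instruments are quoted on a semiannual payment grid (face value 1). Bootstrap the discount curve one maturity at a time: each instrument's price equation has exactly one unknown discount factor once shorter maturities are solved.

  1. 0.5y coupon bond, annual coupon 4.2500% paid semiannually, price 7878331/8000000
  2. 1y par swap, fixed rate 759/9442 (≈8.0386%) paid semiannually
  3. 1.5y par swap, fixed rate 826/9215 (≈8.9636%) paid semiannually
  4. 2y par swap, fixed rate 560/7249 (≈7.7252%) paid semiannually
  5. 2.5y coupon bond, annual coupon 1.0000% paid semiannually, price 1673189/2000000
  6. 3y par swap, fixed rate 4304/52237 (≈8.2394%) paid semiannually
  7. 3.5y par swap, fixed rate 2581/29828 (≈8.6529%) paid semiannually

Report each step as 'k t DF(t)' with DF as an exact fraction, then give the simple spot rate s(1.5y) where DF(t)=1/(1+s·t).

step 1 [0.5y] bond c/2=17/800: DF=(7878331/8000000 − 17/800·(0))/(1+17/800) = 9643/10000 ≈ 0.964300
step 2 [1y] swap r/2=759/18884: DF=(1 − 759/18884·(0.964300))/(1+759/18884) = 9241/10000 ≈ 0.924100
step 3 [1.5y] swap r/2=413/9215: DF=(1 − 413/9215·(0.964300+0.924100))/(1+413/9215) = 8761/10000 ≈ 0.876100
step 4 [2y] swap r/2=280/7249: DF=(1 − 280/7249·(0.964300+0.924100+0.876100))/(1+280/7249) = 43/50 ≈ 0.860000
step 5 [2.5y] bond c/2=1/200: DF=(1673189/2000000 − 1/200·(0.964300+0.924100+0.876100+0.860000))/(1+1/200) = 509/625 ≈ 0.814400
step 6 [3y] swap r/2=2152/52237: DF=(1 − 2152/52237·(0.964300+0.924100+0.876100+0.860000+0.814400))/(1+2152/52237) = 981/1250 ≈ 0.784800
step 7 [3.5y] swap r/2=2581/59656: DF=(1 − 2581/59656·(0.964300+0.924100+0.876100+0.860000+0.814400+0.784800))/(1+2581/59656) = 7419/10000 ≈ 0.741900

1 1/2 9643/10000
2 1 9241/10000
3 3/2 8761/10000
4 2 43/50
5 5/2 509/625
6 3 981/1250
7 7/2 7419/10000
s(1.5y) = (1/(8761/10000) − 1)/(3/2) = 826/8761 ≈ 9.4281%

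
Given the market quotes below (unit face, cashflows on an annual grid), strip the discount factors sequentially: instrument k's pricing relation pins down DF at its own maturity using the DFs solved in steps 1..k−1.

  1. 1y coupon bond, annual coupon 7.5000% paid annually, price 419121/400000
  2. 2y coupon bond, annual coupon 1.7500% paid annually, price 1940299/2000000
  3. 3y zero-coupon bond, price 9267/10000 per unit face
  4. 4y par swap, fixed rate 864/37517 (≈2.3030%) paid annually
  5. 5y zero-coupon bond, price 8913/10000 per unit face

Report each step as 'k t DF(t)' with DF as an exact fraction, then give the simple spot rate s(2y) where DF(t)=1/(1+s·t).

step 1 [1y] bond c/1=3/40: DF=(419121/400000 − 3/40·(0))/(1+3/40) = 9747/10000 ≈ 0.974700
step 2 [2y] bond c/1=7/400: DF=(1940299/2000000 − 7/400·(0.974700))/(1+7/400) = 9367/10000 ≈ 0.936700
step 3 [3y] zero: DF = P = 9267/10000 ≈ 0.926700
step 4 [4y] swap r/1=864/37517: DF=(1 − 864/37517·(0.974700+0.936700+0.926700))/(1+864/37517) = 571/625 ≈ 0.913600
step 5 [5y] zero: DF = P = 8913/10000 ≈ 0.891300

1 1 9747/10000
2 2 9367/10000
3 3 9267/10000
4 4 571/625
5 5 8913/10000
s(2y) = (1/(9367/10000) − 1)/(2) = 633/18734 ≈ 3.3789%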